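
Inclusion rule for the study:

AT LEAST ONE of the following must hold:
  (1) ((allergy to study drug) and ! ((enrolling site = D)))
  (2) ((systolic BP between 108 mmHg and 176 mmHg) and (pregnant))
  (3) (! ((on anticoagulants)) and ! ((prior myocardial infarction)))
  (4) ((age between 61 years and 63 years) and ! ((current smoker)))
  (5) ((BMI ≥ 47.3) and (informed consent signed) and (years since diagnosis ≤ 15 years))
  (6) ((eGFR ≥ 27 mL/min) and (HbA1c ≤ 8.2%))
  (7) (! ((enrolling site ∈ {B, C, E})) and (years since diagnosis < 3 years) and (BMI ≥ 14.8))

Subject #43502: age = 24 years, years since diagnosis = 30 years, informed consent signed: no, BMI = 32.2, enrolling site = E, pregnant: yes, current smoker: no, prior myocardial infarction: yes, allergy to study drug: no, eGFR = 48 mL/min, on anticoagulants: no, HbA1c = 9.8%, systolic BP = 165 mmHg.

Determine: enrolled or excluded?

Enrolled

Atomic conditions:
  allergy to study drug: no → false
  enrolling site = D: E == D is false
  systolic BP between 108 mmHg and 176 mmHg: 165 in [108, 176] is true
  pregnant: yes → true
  on anticoagulants: no → false
  prior myocardial infarction: yes → true
  age between 61 years and 63 years: 24 in [61, 63] is false
  current smoker: no → false
  BMI ≥ 47.3: 32.2 ≥ 47.3 is false
  informed consent signed: no → false
  years since diagnosis ≤ 15 years: 30 ≤ 15 is false
  eGFR ≥ 27 mL/min: 48 ≥ 27 is true
  HbA1c ≤ 8.2%: 9.8 ≤ 8.2 is false
  enrolling site ∈ {B, C, E}: E is in the set → true
  years since diagnosis < 3 years: 30 < 3 is false
  BMI ≥ 14.8: 32.2 ≥ 14.8 is true
Combine:
[1.2] NOT false = true
[1] false AND true = false
[2] true AND true = true
[3.1] NOT false = true
[3.2] NOT true = false
[3] true AND false = false
[4.2] NOT false = true
[4] false AND true = false
[5] false AND false AND false = false
[6] true AND false = false
[7.1] NOT true = false
[7] false AND false AND true = false
[root] false OR true OR false OR false OR false OR false OR false = true
Overall: true → enrolled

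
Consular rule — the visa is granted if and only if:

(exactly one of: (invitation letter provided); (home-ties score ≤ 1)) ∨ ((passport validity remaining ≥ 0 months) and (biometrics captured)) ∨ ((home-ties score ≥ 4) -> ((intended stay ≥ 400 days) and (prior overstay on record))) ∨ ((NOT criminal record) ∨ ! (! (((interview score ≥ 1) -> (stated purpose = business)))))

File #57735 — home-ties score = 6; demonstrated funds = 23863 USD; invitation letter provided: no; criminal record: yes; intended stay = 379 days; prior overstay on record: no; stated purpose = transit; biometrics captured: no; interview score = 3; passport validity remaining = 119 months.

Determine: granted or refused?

Atomic conditions:
  invitation letter provided: no → false
  home-ties score ≤ 1: 6 ≤ 1 is false
  passport validity remaining ≥ 0 months: 119 ≥ 0 is true
  biometrics captured: no → false
  home-ties score ≥ 4: 6 ≥ 4 is true
  intended stay ≥ 400 days: 379 ≥ 400 is false
  prior overstay on record: no → false
  NOT criminal record: yes → false
  interview score ≥ 1: 3 ≥ 1 is true
  stated purpose = business: transit == business is false
Combine:
[1] exactly-one(false, false) = false
[2] true AND false = false
[3.2] false AND false = false
[3] true → false = false
[4.2.1.1] true → false = false
[4.2.1] NOT false = true
[4.2] NOT true = false
[4] false OR false = false
[root] false OR false OR false OR false = false
Overall: false → refused

Refused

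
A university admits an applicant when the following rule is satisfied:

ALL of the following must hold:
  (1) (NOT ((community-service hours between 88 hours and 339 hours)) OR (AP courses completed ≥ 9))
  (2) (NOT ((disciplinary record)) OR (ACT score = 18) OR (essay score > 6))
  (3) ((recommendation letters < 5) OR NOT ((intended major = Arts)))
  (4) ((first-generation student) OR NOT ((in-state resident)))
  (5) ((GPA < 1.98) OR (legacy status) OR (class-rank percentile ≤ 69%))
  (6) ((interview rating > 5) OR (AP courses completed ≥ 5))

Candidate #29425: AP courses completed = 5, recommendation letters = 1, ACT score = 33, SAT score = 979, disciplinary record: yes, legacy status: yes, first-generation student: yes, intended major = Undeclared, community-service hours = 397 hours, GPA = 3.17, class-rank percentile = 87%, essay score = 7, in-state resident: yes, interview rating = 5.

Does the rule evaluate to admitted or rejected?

Admitted

Atomic conditions:
  community-service hours between 88 hours and 339 hours: 397 in [88, 339] is false
  AP courses completed ≥ 9: 5 ≥ 9 is false
  disciplinary record: yes → true
  ACT score = 18: 33 == 18 is false
  essay score > 6: 7 > 6 is true
  recommendation letters < 5: 1 < 5 is true
  intended major = Arts: Undeclared == Arts is false
  first-generation student: yes → true
  in-state resident: yes → true
  GPA < 1.98: 3.17 < 1.98 is false
  legacy status: yes → true
  class-rank percentile ≤ 69%: 87 ≤ 69 is false
  interview rating > 5: 5 > 5 is false
  AP courses completed ≥ 5: 5 ≥ 5 is true
Combine:
[1.1] NOT false = true
[1] true OR false = true
[2.1] NOT true = false
[2] false OR false OR true = true
[3.2] NOT false = true
[3] true OR true = true
[4.2] NOT true = false
[4] true OR false = true
[5] false OR true OR false = true
[6] false OR true = true
[root] true AND true AND true AND true AND true AND true = true
Overall: true → admitted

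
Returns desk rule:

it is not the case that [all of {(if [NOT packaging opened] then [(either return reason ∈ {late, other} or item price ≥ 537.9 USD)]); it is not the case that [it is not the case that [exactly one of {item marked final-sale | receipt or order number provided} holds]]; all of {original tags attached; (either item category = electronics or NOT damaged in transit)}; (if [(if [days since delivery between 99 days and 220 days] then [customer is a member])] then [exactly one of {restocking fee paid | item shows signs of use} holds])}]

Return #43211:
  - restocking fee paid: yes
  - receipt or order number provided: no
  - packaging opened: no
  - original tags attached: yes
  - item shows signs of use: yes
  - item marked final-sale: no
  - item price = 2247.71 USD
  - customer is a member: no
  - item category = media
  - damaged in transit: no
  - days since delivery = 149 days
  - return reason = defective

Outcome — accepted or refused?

Accepted

Atomic conditions:
  NOT packaging opened: no → true
  return reason ∈ {late, other}: defective is not in the set → false
  item price ≥ 537.9 USD: 2247.71 ≥ 537.9 is true
  item marked final-sale: no → false
  receipt or order number provided: no → false
  original tags attached: yes → true
  item category = electronics: media == electronics is false
  NOT damaged in transit: no → true
  days since delivery between 99 days and 220 days: 149 in [99, 220] is true
  customer is a member: no → false
  restocking fee paid: yes → true
  item shows signs of use: yes → true
Combine:
[1.1.2] false OR true = true
[1.1] true → true = true
[1.2.1.1] exactly-one(false, false) = false
[1.2.1] NOT false = true
[1.2] NOT true = false
[1.3.2] false OR true = true
[1.3] true AND true = true
[1.4.1] true → false = false
[1.4.2] exactly-one(true, true) = false
[1.4] false → false (antecedent false ⇒ implication holds) = true
[1] true AND false AND true AND true = false
[root] NOT false = true
Overall: true → accepted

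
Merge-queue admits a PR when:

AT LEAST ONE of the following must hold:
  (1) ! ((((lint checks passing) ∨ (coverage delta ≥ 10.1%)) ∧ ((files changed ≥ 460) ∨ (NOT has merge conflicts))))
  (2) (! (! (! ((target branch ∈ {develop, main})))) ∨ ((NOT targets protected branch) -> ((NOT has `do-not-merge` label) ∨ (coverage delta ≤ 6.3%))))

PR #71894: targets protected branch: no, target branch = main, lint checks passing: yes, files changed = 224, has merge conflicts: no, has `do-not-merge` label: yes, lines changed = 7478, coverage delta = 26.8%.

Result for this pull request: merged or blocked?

Blocked

Atomic conditions:
  lint checks passing: yes → true
  coverage delta ≥ 10.1%: 26.8 ≥ 10.1 is true
  files changed ≥ 460: 224 ≥ 460 is false
  NOT has merge conflicts: no → true
  target branch ∈ {develop, main}: main is in the set → true
  NOT targets protected branch: no → true
  NOT has `do-not-merge` label: yes → false
  coverage delta ≤ 6.3%: 26.8 ≤ 6.3 is false
Combine:
[1.1.1] true OR true = true
[1.1.2] false OR true = true
[1.1] true AND true = true
[1] NOT true = false
[2.1.1.1] NOT true = false
[2.1.1] NOT false = true
[2.1] NOT true = false
[2.2.2] false OR false = false
[2.2] true → false = false
[2] false OR false = false
[root] false OR false = false
Overall: false → blocked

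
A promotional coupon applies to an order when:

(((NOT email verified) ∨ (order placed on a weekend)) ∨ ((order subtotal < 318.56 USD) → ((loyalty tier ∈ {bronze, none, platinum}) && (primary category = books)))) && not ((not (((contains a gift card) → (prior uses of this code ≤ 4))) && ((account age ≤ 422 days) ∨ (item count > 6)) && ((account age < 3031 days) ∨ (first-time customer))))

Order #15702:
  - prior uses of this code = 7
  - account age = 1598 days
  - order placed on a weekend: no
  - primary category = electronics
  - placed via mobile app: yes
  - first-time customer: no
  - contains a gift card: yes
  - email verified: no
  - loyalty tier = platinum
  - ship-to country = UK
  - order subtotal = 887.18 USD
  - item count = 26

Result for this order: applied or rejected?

Rejected

Atomic conditions:
  NOT email verified: no → true
  order placed on a weekend: no → false
  order subtotal < 318.56 USD: 887.18 < 318.56 is false
  loyalty tier ∈ {bronze, none, platinum}: platinum is in the set → true
  primary category = books: electronics == books is false
  contains a gift card: yes → true
  prior uses of this code ≤ 4: 7 ≤ 4 is false
  account age ≤ 422 days: 1598 ≤ 422 is false
  item count > 6: 26 > 6 is true
  account age < 3031 days: 1598 < 3031 is true
  first-time customer: no → false
Combine:
[1.1] true OR false = true
[1.2.2] true AND false = false
[1.2] false → false (antecedent false ⇒ implication holds) = true
[1] true OR true = true
[2.1.1.1] true → false = false
[2.1.1] NOT false = true
[2.1.2] false OR true = true
[2.1.3] true OR false = true
[2.1] true AND true AND true = true
[2] NOT true = false
[root] true AND false = false
Overall: false → rejected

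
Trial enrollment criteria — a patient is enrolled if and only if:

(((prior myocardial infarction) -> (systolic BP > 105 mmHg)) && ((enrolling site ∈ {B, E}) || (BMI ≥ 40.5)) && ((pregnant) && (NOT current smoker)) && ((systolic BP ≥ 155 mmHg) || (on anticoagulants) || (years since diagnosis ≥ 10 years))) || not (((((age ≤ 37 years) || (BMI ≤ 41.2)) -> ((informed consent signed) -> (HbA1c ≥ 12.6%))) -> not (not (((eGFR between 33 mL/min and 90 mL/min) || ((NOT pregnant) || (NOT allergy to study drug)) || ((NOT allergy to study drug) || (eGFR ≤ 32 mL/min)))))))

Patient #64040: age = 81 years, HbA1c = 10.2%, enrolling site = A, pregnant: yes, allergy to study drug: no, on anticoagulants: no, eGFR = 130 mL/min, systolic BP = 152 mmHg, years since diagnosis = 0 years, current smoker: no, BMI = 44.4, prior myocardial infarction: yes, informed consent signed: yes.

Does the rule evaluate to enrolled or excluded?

Excluded

Atomic conditions:
  prior myocardial infarction: yes → true
  systolic BP > 105 mmHg: 152 > 105 is true
  enrolling site ∈ {B, E}: A is not in the set → false
  BMI ≥ 40.5: 44.4 ≥ 40.5 is true
  pregnant: yes → true
  NOT current smoker: no → true
  systolic BP ≥ 155 mmHg: 152 ≥ 155 is false
  on anticoagulants: no → false
  years since diagnosis ≥ 10 years: 0 ≥ 10 is false
  age ≤ 37 years: 81 ≤ 37 is false
  BMI ≤ 41.2: 44.4 ≤ 41.2 is false
  informed consent signed: yes → true
  HbA1c ≥ 12.6%: 10.2 ≥ 12.6 is false
  eGFR between 33 mL/min and 90 mL/min: 130 in [33, 90] is false
  NOT pregnant: yes → false
  NOT allergy to study drug: no → true
  eGFR ≤ 32 mL/min: 130 ≤ 32 is false
Combine:
[1.1] true → true = true
[1.2] false OR true = true
[1.3] true AND true = true
[1.4] false OR false OR false = false
[1] true AND true AND true AND false = false
[2.1.1.1] false OR false = false
[2.1.1.2] true → false = false
[2.1.1] false → false (antecedent false ⇒ implication holds) = true
[2.1.2.1.1.2] false OR true = true
[2.1.2.1.1.3] true OR false = true
[2.1.2.1.1] false OR true OR true = true
[2.1.2.1] NOT true = false
[2.1.2] NOT false = true
[2.1] true → true = true
[2] NOT true = false
[root] false OR false = false
Overall: false → excluded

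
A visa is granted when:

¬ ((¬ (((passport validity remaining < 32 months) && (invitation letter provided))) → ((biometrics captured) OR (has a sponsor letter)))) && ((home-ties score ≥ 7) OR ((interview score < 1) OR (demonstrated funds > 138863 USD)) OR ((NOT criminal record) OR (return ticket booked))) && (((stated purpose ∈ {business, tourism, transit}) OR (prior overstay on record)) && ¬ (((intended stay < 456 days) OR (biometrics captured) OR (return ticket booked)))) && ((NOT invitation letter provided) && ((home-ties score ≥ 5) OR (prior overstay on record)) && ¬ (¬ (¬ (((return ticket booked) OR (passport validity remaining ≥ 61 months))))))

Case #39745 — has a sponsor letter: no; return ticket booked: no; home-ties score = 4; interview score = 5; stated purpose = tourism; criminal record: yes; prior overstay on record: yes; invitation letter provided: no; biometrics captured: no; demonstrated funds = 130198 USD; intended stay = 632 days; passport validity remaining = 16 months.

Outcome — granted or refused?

Atomic conditions:
  passport validity remaining < 32 months: 16 < 32 is true
  invitation letter provided: no → false
  biometrics captured: no → false
  has a sponsor letter: no → false
  home-ties score ≥ 7: 4 ≥ 7 is false
  interview score < 1: 5 < 1 is false
  demonstrated funds > 138863 USD: 130198 > 138863 is false
  NOT criminal record: yes → false
  return ticket booked: no → false
  stated purpose ∈ {business, tourism, transit}: tourism is in the set → true
  prior overstay on record: yes → true
  intended stay < 456 days: 632 < 456 is false
  NOT invitation letter provided: no → true
  home-ties score ≥ 5: 4 ≥ 5 is false
  passport validity remaining ≥ 61 months: 16 ≥ 61 is false
Combine:
[1.1.1.1] true AND false = false
[1.1.1] NOT false = true
[1.1.2] false OR false = false
[1.1] true → false = false
[1] NOT false = true
[2.2] false OR false = false
[2.3] false OR false = false
[2] false OR false OR false = false
[3.1] true OR true = true
[3.2.1] false OR false OR false = false
[3.2] NOT false = true
[3] true AND true = true
[4.2] false OR true = true
[4.3.1.1.1] false OR false = false
[4.3.1.1] NOT false = true
[4.3.1] NOT true = false
[4.3] NOT false = true
[4] true AND true AND true = true
[root] true AND false AND true AND true = false
Overall: false → refused

Refused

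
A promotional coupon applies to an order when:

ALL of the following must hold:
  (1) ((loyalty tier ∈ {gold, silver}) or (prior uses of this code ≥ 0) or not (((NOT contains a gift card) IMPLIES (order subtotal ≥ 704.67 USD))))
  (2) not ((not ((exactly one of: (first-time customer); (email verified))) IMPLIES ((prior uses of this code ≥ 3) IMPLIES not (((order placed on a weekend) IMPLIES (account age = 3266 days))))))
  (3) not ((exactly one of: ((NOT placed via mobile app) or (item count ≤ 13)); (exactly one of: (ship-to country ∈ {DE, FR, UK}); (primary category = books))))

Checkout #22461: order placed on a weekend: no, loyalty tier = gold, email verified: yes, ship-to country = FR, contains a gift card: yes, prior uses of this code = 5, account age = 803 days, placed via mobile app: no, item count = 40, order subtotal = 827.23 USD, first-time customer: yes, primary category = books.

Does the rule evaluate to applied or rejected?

Atomic conditions:
  loyalty tier ∈ {gold, silver}: gold is in the set → true
  prior uses of this code ≥ 0: 5 ≥ 0 is true
  NOT contains a gift card: yes → false
  order subtotal ≥ 704.67 USD: 827.23 ≥ 704.67 is true
  first-time customer: yes → true
  email verified: yes → true
  prior uses of this code ≥ 3: 5 ≥ 3 is true
  order placed on a weekend: no → false
  account age = 3266 days: 803 == 3266 is false
  NOT placed via mobile app: no → true
  item count ≤ 13: 40 ≤ 13 is false
  ship-to country ∈ {DE, FR, UK}: FR is in the set → true
  primary category = books: books == books is true
Combine:
[1.3.1] false → true (antecedent false ⇒ implication holds) = true
[1.3] NOT true = false
[1] true OR true OR false = true
[2.1.1.1] exactly-one(true, true) = false
[2.1.1] NOT false = true
[2.1.2.2.1] false → false (antecedent false ⇒ implication holds) = true
[2.1.2.2] NOT true = false
[2.1.2] true → false = false
[2.1] true → false = false
[2] NOT false = true
[3.1.1] true OR false = true
[3.1.2] exactly-one(true, true) = false
[3.1] exactly-one(true, false) = true
[3] NOT true = false
[root] true AND true AND false = false
Overall: false → rejected

Rejected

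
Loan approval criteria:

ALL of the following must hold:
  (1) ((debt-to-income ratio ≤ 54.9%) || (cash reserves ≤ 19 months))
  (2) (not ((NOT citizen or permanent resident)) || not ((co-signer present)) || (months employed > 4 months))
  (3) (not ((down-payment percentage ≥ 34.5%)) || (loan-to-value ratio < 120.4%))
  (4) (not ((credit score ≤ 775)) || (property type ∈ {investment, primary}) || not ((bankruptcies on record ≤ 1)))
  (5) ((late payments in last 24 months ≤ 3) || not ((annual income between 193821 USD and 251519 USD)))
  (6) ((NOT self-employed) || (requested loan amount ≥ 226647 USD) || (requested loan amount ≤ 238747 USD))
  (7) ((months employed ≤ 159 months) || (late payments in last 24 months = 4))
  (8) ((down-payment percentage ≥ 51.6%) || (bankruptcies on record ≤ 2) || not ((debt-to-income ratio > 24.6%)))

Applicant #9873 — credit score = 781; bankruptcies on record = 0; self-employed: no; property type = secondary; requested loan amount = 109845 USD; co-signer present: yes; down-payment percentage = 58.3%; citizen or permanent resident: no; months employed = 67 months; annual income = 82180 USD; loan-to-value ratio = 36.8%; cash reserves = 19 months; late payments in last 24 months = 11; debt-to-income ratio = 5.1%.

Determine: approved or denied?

Approved

Atomic conditions:
  debt-to-income ratio ≤ 54.9%: 5.1 ≤ 54.9 is true
  cash reserves ≤ 19 months: 19 ≤ 19 is true
  NOT citizen or permanent resident: no → true
  co-signer present: yes → true
  months employed > 4 months: 67 > 4 is true
  down-payment percentage ≥ 34.5%: 58.3 ≥ 34.5 is true
  loan-to-value ratio < 120.4%: 36.8 < 120.4 is true
  credit score ≤ 775: 781 ≤ 775 is false
  property type ∈ {investment, primary}: secondary is not in the set → false
  bankruptcies on record ≤ 1: 0 ≤ 1 is true
  late payments in last 24 months ≤ 3: 11 ≤ 3 is false
  annual income between 193821 USD and 251519 USD: 82180 in [193821, 251519] is false
  NOT self-employed: no → true
  requested loan amount ≥ 226647 USD: 109845 ≥ 226647 is false
  requested loan amount ≤ 238747 USD: 109845 ≤ 238747 is true
  months employed ≤ 159 months: 67 ≤ 159 is true
  late payments in last 24 months = 4: 11 == 4 is false
  down-payment percentage ≥ 51.6%: 58.3 ≥ 51.6 is true
  bankruptcies on record ≤ 2: 0 ≤ 2 is true
  debt-to-income ratio > 24.6%: 5.1 > 24.6 is false
Combine:
[1] true OR true = true
[2.1] NOT true = false
[2.2] NOT true = false
[2] false OR false OR true = true
[3.1] NOT true = false
[3] false OR true = true
[4.1] NOT false = true
[4.3] NOT true = false
[4] true OR false OR false = true
[5.2] NOT false = true
[5] false OR true = true
[6] true OR false OR true = true
[7] true OR false = true
[8.3] NOT false = true
[8] true OR true OR true = true
[root] true AND true AND true AND true AND true AND true AND true AND true = true
Overall: true → approved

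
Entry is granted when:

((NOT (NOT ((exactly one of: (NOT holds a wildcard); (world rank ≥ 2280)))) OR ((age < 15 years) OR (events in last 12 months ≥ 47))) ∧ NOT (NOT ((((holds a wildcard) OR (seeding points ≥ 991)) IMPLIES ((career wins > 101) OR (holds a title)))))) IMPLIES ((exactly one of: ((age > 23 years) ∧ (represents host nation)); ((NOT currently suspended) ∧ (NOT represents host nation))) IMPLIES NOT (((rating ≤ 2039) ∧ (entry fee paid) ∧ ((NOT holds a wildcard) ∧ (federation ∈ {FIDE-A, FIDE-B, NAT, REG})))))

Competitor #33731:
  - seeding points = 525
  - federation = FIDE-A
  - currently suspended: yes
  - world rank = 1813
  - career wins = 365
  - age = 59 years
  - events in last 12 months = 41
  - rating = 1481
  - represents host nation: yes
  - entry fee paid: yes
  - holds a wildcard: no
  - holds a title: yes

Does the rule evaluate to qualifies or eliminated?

Eliminated

Atomic conditions:
  NOT holds a wildcard: no → true
  world rank ≥ 2280: 1813 ≥ 2280 is false
  age < 15 years: 59 < 15 is false
  events in last 12 months ≥ 47: 41 ≥ 47 is false
  holds a wildcard: no → false
  seeding points ≥ 991: 525 ≥ 991 is false
  career wins > 101: 365 > 101 is true
  holds a title: yes → true
  age > 23 years: 59 > 23 is true
  represents host nation: yes → true
  NOT currently suspended: yes → false
  NOT represents host nation: yes → false
  rating ≤ 2039: 1481 ≤ 2039 is true
  entry fee paid: yes → true
  federation ∈ {FIDE-A, FIDE-B, NAT, REG}: FIDE-A is in the set → true
Combine:
[1.1.1.1.1] exactly-one(true, false) = true
[1.1.1.1] NOT true = false
[1.1.1] NOT false = true
[1.1.2] false OR false = false
[1.1] true OR false = true
[1.2.1.1.1] false OR false = false
[1.2.1.1.2] true OR true = true
[1.2.1.1] false → true (antecedent false ⇒ implication holds) = true
[1.2.1] NOT true = false
[1.2] NOT false = true
[1] true AND true = true
[2.1.1] true AND true = true
[2.1.2] false AND false = false
[2.1] exactly-one(true, false) = true
[2.2.1.3] true AND true = true
[2.2.1] true AND true AND true = true
[2.2] NOT true = false
[2] true → false = false
[root] true → false = false
Overall: false → eliminated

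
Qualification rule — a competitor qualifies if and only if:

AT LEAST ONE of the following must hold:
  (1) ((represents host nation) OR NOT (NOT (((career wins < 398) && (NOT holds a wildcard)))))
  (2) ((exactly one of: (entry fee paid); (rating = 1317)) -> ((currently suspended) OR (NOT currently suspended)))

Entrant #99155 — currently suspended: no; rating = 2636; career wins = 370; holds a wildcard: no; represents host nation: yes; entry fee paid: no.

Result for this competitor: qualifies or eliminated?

Atomic conditions:
  represents host nation: yes → true
  career wins < 398: 370 < 398 is true
  NOT holds a wildcard: no → true
  entry fee paid: no → false
  rating = 1317: 2636 == 1317 is false
  currently suspended: no → false
  NOT currently suspended: no → true
Combine:
[1.2.1.1] true AND true = true
[1.2.1] NOT true = false
[1.2] NOT false = true
[1] true OR true = true
[2.1] exactly-one(false, false) = false
[2.2] false OR true = true
[2] false → true (antecedent false ⇒ implication holds) = true
[root] true OR true = true
Overall: true → qualifies

Qualifies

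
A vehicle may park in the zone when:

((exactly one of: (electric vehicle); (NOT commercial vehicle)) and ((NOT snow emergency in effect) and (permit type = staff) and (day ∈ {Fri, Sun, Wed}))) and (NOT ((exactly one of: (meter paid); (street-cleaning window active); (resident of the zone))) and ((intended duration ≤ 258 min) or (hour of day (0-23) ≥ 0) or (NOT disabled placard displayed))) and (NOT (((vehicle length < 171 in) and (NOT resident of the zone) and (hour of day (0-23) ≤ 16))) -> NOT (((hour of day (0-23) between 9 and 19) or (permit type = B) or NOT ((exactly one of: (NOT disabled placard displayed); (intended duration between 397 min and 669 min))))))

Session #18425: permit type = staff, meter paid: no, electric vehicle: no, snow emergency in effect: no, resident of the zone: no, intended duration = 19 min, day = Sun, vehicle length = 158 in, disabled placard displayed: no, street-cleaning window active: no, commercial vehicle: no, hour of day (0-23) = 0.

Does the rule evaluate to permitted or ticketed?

Atomic conditions:
  electric vehicle: no → false
  NOT commercial vehicle: no → true
  NOT snow emergency in effect: no → true
  permit type = staff: staff == staff is true
  day ∈ {Fri, Sun, Wed}: Sun is in the set → true
  meter paid: no → false
  street-cleaning window active: no → false
  resident of the zone: no → false
  intended duration ≤ 258 min: 19 ≤ 258 is true
  hour of day (0-23) ≥ 0: 0 ≥ 0 is true
  NOT disabled placard displayed: no → true
  vehicle length < 171 in: 158 < 171 is true
  NOT resident of the zone: no → true
  hour of day (0-23) ≤ 16: 0 ≤ 16 is true
  hour of day (0-23) between 9 and 19: 0 in [9, 19] is false
  permit type = B: staff == B is false
  intended duration between 397 min and 669 min: 19 in [397, 669] is false
Combine:
[1.1] exactly-one(false, true) = true
[1.2] true AND true AND true = true
[1] true AND true = true
[2.1.1] exactly-one(false, false, false) = false
[2.1] NOT false = true
[2.2] true OR true OR true = true
[2] true AND true = true
[3.1.1] true AND true AND true = true
[3.1] NOT true = false
[3.2.1.3.1] exactly-one(true, false) = true
[3.2.1.3] NOT true = false
[3.2.1] false OR false OR false = false
[3.2] NOT false = true
[3] false → true (antecedent false ⇒ implication holds) = true
[root] true AND true AND true = true
Overall: true → permitted

Permitted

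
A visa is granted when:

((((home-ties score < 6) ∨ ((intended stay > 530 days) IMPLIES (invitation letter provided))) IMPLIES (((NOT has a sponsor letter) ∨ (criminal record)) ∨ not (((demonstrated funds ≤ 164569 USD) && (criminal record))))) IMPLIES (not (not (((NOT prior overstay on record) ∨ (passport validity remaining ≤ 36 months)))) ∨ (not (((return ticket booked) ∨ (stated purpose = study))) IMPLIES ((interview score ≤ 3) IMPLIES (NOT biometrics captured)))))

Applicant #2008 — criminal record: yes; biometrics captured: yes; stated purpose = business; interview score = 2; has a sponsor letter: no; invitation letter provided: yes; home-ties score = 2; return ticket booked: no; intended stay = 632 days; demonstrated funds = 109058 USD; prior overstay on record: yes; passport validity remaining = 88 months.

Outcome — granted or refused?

Atomic conditions:
  home-ties score < 6: 2 < 6 is true
  intended stay > 530 days: 632 > 530 is true
  invitation letter provided: yes → true
  NOT has a sponsor letter: no → true
  criminal record: yes → true
  demonstrated funds ≤ 164569 USD: 109058 ≤ 164569 is true
  NOT prior overstay on record: yes → false
  passport validity remaining ≤ 36 months: 88 ≤ 36 is false
  return ticket booked: no → false
  stated purpose = study: business == study is false
  interview score ≤ 3: 2 ≤ 3 is true
  NOT biometrics captured: yes → false
Combine:
[1.1.2] true → true = true
[1.1] true OR true = true
[1.2.1] true OR true = true
[1.2.2.1] true AND true = true
[1.2.2] NOT true = false
[1.2] true OR false = true
[1] true → true = true
[2.1.1.1] false OR false = false
[2.1.1] NOT false = true
[2.1] NOT true = false
[2.2.1.1] false OR false = false
[2.2.1] NOT false = true
[2.2.2] true → false = false
[2.2] true → false = false
[2] false OR false = false
[root] true → false = false
Overall: false → refused

Refused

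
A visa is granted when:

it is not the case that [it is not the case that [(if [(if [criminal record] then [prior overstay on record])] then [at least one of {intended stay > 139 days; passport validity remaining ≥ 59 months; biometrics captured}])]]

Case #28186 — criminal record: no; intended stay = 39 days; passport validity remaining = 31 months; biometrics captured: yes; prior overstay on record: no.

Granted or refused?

Atomic conditions:
  criminal record: no → false
  prior overstay on record: no → false
  intended stay > 139 days: 39 > 139 is false
  passport validity remaining ≥ 59 months: 31 ≥ 59 is false
  biometrics captured: yes → true
Combine:
[1.1.1] false → false (antecedent false ⇒ implication holds) = true
[1.1.2] false OR false OR true = true
[1.1] true → true = true
[1] NOT true = false
[root] NOT false = true
Overall: true → granted

Granted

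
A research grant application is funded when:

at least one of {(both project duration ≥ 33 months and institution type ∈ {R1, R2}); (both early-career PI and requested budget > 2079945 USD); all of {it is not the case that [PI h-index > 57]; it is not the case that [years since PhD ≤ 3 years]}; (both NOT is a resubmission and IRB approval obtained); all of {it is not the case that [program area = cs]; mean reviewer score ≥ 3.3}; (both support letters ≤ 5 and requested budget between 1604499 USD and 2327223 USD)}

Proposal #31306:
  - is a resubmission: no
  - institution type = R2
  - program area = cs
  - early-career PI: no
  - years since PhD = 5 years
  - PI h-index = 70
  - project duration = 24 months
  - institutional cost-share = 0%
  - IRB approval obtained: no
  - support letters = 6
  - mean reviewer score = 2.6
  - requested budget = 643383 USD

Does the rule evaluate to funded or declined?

Declined

Atomic conditions:
  project duration ≥ 33 months: 24 ≥ 33 is false
  institution type ∈ {R1, R2}: R2 is in the set → true
  early-career PI: no → false
  requested budget > 2079945 USD: 643383 > 2079945 is false
  PI h-index > 57: 70 > 57 is true
  years since PhD ≤ 3 years: 5 ≤ 3 is false
  NOT is a resubmission: no → true
  IRB approval obtained: no → false
  program area = cs: cs == cs is true
  mean reviewer score ≥ 3.3: 2.6 ≥ 3.3 is false
  support letters ≤ 5: 6 ≤ 5 is false
  requested budget between 1604499 USD and 2327223 USD: 643383 in [1604499, 2327223] is false
Combine:
[1] false AND true = false
[2] false AND false = false
[3.1] NOT true = false
[3.2] NOT false = true
[3] false AND true = false
[4] true AND false = false
[5.1] NOT true = false
[5] false AND false = false
[6] false AND false = false
[root] false OR false OR false OR false OR false OR false = false
Overall: false → declined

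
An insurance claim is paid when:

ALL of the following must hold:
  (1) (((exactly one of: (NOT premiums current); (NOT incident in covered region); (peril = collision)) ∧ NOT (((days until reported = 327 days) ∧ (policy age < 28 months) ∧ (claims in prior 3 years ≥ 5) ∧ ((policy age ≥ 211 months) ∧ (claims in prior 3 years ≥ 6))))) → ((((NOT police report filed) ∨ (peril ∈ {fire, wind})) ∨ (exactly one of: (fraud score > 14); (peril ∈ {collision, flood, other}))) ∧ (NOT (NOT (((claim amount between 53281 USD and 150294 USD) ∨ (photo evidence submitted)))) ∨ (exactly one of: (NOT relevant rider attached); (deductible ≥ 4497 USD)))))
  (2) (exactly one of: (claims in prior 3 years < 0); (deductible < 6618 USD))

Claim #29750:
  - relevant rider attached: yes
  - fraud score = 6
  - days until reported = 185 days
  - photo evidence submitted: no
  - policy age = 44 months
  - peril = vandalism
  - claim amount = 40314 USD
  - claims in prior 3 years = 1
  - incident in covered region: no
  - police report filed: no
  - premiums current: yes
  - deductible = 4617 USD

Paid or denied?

Atomic conditions:
  NOT premiums current: yes → false
  NOT incident in covered region: no → true
  peril = collision: vandalism == collision is false
  days until reported = 327 days: 185 == 327 is false
  policy age < 28 months: 44 < 28 is false
  claims in prior 3 years ≥ 5: 1 ≥ 5 is false
  policy age ≥ 211 months: 44 ≥ 211 is false
  claims in prior 3 years ≥ 6: 1 ≥ 6 is false
  NOT police report filed: no → true
  peril ∈ {fire, wind}: vandalism is not in the set → false
  fraud score > 14: 6 > 14 is false
  peril ∈ {collision, flood, other}: vandalism is not in the set → false
  claim amount between 53281 USD and 150294 USD: 40314 in [53281, 150294] is false
  photo evidence submitted: no → false
  NOT relevant rider attached: yes → false
  deductible ≥ 4497 USD: 4617 ≥ 4497 is true
  claims in prior 3 years < 0: 1 < 0 is false
  deductible < 6618 USD: 4617 < 6618 is true
Combine:
[1.1.1] exactly-one(false, true, false) = true
[1.1.2.1.4] false AND false = false
[1.1.2.1] false AND false AND false AND false = false
[1.1.2] NOT false = true
[1.1] true AND true = true
[1.2.1.1] true OR false = true
[1.2.1.2] exactly-one(false, false) = false
[1.2.1] true OR false = true
[1.2.2.1.1.1] false OR false = false
[1.2.2.1.1] NOT false = true
[1.2.2.1] NOT true = false
[1.2.2.2] exactly-one(false, true) = true
[1.2.2] false OR true = true
[1.2] true AND true = true
[1] true → true = true
[2] exactly-one(false, true) = true
[root] true AND true = true
Overall: true → paid

Paid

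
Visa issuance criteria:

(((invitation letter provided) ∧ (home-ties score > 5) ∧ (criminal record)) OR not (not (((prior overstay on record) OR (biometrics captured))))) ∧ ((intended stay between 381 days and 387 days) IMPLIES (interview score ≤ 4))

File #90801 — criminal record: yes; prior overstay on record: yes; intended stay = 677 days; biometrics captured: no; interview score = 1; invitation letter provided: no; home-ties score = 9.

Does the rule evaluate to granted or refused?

Granted

Atomic conditions:
  invitation letter provided: no → false
  home-ties score > 5: 9 > 5 is true
  criminal record: yes → true
  prior overstay on record: yes → true
  biometrics captured: no → false
  intended stay between 381 days and 387 days: 677 in [381, 387] is false
  interview score ≤ 4: 1 ≤ 4 is true
Combine:
[1.1] false AND true AND true = false
[1.2.1.1] true OR false = true
[1.2.1] NOT true = false
[1.2] NOT false = true
[1] false OR true = true
[2] false → true (antecedent false ⇒ implication holds) = true
[root] true AND true = true
Overall: true → granted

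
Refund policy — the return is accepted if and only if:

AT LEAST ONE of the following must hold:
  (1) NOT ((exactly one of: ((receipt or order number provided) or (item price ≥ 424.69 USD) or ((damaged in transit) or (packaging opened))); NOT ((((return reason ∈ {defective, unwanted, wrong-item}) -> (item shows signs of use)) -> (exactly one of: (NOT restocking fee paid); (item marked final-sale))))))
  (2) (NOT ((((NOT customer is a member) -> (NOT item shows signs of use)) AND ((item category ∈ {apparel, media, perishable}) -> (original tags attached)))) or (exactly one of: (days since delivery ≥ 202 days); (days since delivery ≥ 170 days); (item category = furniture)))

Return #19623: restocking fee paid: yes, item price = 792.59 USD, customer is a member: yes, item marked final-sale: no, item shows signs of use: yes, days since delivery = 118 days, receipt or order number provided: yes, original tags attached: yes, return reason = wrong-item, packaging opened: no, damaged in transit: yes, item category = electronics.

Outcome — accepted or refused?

Atomic conditions:
  receipt or order number provided: yes → true
  item price ≥ 424.69 USD: 792.59 ≥ 424.69 is true
  damaged in transit: yes → true
  packaging opened: no → false
  return reason ∈ {defective, unwanted, wrong-item}: wrong-item is in the set → true
  item shows signs of use: yes → true
  NOT restocking fee paid: yes → false
  item marked final-sale: no → false
  NOT customer is a member: yes → false
  NOT item shows signs of use: yes → false
  item category ∈ {apparel, media, perishable}: electronics is not in the set → false
  original tags attached: yes → true
  days since delivery ≥ 202 days: 118 ≥ 202 is false
  days since delivery ≥ 170 days: 118 ≥ 170 is false
  item category = furniture: electronics == furniture is false
Combine:
[1.1.1.3] true OR false = true
[1.1.1] true OR true OR true = true
[1.1.2.1.1] true → true = true
[1.1.2.1.2] exactly-one(false, false) = false
[1.1.2.1] true → false = false
[1.1.2] NOT false = true
[1.1] exactly-one(true, true) = false
[1] NOT false = true
[2.1.1.1] false → false (antecedent false ⇒ implication holds) = true
[2.1.1.2] false → true (antecedent false ⇒ implication holds) = true
[2.1.1] true AND true = true
[2.1] NOT true = false
[2.2] exactly-one(false, false, false) = false
[2] false OR false = false
[root] true OR false = true
Overall: true → accepted

Accepted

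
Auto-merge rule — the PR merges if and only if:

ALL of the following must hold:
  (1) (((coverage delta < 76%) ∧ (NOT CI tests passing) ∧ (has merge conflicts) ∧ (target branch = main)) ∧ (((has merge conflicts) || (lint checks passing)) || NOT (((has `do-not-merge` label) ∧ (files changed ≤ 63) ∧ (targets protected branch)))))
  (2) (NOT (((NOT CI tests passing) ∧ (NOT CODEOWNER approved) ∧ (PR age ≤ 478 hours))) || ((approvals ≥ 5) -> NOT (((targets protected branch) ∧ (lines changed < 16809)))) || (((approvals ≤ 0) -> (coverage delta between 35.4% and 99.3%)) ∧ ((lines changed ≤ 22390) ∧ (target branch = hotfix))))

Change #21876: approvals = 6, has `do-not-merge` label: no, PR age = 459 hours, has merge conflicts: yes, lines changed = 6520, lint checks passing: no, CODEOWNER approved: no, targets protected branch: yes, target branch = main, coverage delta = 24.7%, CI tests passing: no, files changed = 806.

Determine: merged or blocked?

Blocked

Atomic conditions:
  coverage delta < 76%: 24.7 < 76 is true
  NOT CI tests passing: no → true
  has merge conflicts: yes → true
  target branch = main: main == main is true
  lint checks passing: no → false
  has `do-not-merge` label: no → false
  files changed ≤ 63: 806 ≤ 63 is false
  targets protected branch: yes → true
  NOT CODEOWNER approved: no → true
  PR age ≤ 478 hours: 459 ≤ 478 is true
  approvals ≥ 5: 6 ≥ 5 is true
  lines changed < 16809: 6520 < 16809 is true
  approvals ≤ 0: 6 ≤ 0 is false
  coverage delta between 35.4% and 99.3%: 24.7 in [35.4, 99.3] is false
  lines changed ≤ 22390: 6520 ≤ 22390 is true
  target branch = hotfix: main == hotfix is false
Combine:
[1.1] true AND true AND true AND true = true
[1.2.1] true OR false = true
[1.2.2.1] false AND false AND true = false
[1.2.2] NOT false = true
[1.2] true OR true = true
[1] true AND true = true
[2.1.1] true AND true AND true = true
[2.1] NOT true = false
[2.2.2.1] true AND true = true
[2.2.2] NOT true = false
[2.2] true → false = false
[2.3.1] false → false (antecedent false ⇒ implication holds) = true
[2.3.2] true AND false = false
[2.3] true AND false = false
[2] false OR false OR false = false
[root] true AND false = false
Overall: false → blocked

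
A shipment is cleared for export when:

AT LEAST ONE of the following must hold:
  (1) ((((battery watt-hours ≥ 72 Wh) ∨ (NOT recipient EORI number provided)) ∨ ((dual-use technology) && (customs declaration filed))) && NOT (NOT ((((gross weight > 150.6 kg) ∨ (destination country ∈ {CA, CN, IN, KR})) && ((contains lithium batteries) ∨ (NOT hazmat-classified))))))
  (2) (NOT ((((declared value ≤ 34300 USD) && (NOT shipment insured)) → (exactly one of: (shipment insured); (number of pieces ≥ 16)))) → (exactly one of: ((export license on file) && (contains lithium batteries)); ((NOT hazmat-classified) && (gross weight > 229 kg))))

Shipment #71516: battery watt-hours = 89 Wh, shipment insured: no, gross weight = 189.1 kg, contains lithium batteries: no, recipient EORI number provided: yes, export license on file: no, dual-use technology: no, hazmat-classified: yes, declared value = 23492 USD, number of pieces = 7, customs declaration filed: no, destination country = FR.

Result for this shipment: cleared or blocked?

Blocked

Atomic conditions:
  battery watt-hours ≥ 72 Wh: 89 ≥ 72 is true
  NOT recipient EORI number provided: yes → false
  dual-use technology: no → false
  customs declaration filed: no → false
  gross weight > 150.6 kg: 189.1 > 150.6 is true
  destination country ∈ {CA, CN, IN, KR}: FR is not in the set → false
  contains lithium batteries: no → false
  NOT hazmat-classified: yes → false
  declared value ≤ 34300 USD: 23492 ≤ 34300 is true
  NOT shipment insured: no → true
  shipment insured: no → false
  number of pieces ≥ 16: 7 ≥ 16 is false
  export license on file: no → false
  gross weight > 229 kg: 189.1 > 229 is false
Combine:
[1.1.1] true OR false = true
[1.1.2] false AND false = false
[1.1] true OR false = true
[1.2.1.1.1] true OR false = true
[1.2.1.1.2] false OR false = false
[1.2.1.1] true AND false = false
[1.2.1] NOT false = true
[1.2] NOT true = false
[1] true AND false = false
[2.1.1.1] true AND true = true
[2.1.1.2] exactly-one(false, false) = false
[2.1.1] true → false = false
[2.1] NOT false = true
[2.2.1] false AND false = false
[2.2.2] false AND false = false
[2.2] exactly-one(false, false) = false
[2] true → false = false
[root] false OR false = false
Overall: false → blocked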